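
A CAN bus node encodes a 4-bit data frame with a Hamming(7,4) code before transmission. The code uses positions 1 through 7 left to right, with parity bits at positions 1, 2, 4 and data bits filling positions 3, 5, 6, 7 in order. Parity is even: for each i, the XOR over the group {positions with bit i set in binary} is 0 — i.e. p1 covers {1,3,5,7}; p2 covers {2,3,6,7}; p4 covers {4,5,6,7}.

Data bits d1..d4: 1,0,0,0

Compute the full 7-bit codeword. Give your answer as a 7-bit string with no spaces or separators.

Place data at non-parity positions: p1 p2 1 p4 0 0 0
p1 (pos 1,3,5,7): XOR of data positions = 1⊕0⊕0 = 1
p2 (pos 2,3,6,7): XOR of data positions = 1⊕0⊕0 = 1
p4 (pos 4,5,6,7): XOR of data positions = 0⊕0⊕0 = 0
Codeword: 1110000

1110000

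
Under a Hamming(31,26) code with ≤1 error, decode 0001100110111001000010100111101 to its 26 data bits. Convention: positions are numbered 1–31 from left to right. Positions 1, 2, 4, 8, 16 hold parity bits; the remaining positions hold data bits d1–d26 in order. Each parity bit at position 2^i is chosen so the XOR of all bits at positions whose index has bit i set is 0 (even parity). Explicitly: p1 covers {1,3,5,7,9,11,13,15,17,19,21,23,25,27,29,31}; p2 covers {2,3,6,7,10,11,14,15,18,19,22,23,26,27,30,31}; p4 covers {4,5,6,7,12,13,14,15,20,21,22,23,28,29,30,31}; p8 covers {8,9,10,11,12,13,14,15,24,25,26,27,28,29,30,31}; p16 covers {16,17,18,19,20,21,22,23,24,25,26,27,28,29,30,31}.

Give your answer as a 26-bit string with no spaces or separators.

s1 (pos 1,3,5,7,9,11,13,15,17,19,21,23,25,27,29,31): 0⊕0⊕1⊕0⊕1⊕1⊕1⊕0⊕0⊕0⊕1⊕1⊕0⊕1⊕1⊕1 = 1
s2 (pos 2,3,6,7,10,11,14,15,18,19,22,23,26,27,30,31): 0⊕0⊕0⊕0⊕0⊕1⊕0⊕0⊕0⊕0⊕0⊕1⊕1⊕1⊕0⊕1 = 1
s4 (pos 4,5,6,7,12,13,14,15,20,21,22,23,28,29,30,31): 1⊕1⊕0⊕0⊕1⊕1⊕0⊕0⊕0⊕1⊕0⊕1⊕1⊕1⊕0⊕1 = 1
s8 (pos 8,9,10,11,12,13,14,15,24,25,26,27,28,29,30,31): 1⊕1⊕0⊕1⊕1⊕1⊕0⊕0⊕0⊕0⊕1⊕1⊕1⊕1⊕0⊕1 = 0
s16 (pos 16,17,18,19,20,21,22,23,24,25,26,27,28,29,30,31): 1⊕0⊕0⊕0⊕0⊕1⊕0⊕1⊕0⊕0⊕1⊕1⊕1⊕1⊕0⊕1 = 0
Syndrome s16…s1 = 00111 → error at position 7.
Flip position 7: 0001100110111001000010100111101 → 0001101110111001000010100111101
Read data bits from positions 3,5,6,7,9,10,11,12,13,14,15,17,18,19,20,21,22,23,24,25,26,27,28,29,30,31: 01011011100000010100111101

01011011100000010100111101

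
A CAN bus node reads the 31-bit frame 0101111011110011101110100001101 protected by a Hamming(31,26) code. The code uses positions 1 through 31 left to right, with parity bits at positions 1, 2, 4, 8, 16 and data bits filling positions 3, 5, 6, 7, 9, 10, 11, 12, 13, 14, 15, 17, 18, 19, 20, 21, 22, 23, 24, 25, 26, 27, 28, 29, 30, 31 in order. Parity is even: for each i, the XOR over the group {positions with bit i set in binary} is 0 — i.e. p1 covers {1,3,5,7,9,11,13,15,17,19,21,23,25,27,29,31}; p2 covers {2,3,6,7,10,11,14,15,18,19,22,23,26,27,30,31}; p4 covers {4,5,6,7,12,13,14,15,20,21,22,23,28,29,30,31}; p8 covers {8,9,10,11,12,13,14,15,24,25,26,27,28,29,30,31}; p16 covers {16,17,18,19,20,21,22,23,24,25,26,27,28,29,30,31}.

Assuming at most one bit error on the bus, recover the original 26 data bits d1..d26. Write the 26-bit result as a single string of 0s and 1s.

s1 (pos 1,3,5,7,9,11,13,15,17,19,21,23,25,27,29,31): 0⊕0⊕1⊕1⊕1⊕1⊕0⊕1⊕1⊕1⊕1⊕1⊕0⊕0⊕1⊕1 = 1
s2 (pos 2,3,6,7,10,11,14,15,18,19,22,23,26,27,30,31): 1⊕0⊕1⊕1⊕1⊕1⊕0⊕1⊕0⊕1⊕0⊕1⊕0⊕0⊕0⊕1 = 1
s4 (pos 4,5,6,7,12,13,14,15,20,21,22,23,28,29,30,31): 1⊕1⊕1⊕1⊕1⊕0⊕0⊕1⊕1⊕1⊕0⊕1⊕1⊕1⊕0⊕1 = 0
s8 (pos 8,9,10,11,12,13,14,15,24,25,26,27,28,29,30,31): 0⊕1⊕1⊕1⊕1⊕0⊕0⊕1⊕0⊕0⊕0⊕0⊕1⊕1⊕0⊕1 = 0
s16 (pos 16,17,18,19,20,21,22,23,24,25,26,27,28,29,30,31): 1⊕1⊕0⊕1⊕1⊕1⊕0⊕1⊕0⊕0⊕0⊕0⊕1⊕1⊕0⊕1 = 1
Syndrome s16…s1 = 10011 → error at position 19.
Flip position 19: 0101111011110011101110100001101 → 0101111011110011100110100001101
Read data bits from positions 3,5,6,7,9,10,11,12,13,14,15,17,18,19,20,21,22,23,24,25,26,27,28,29,30,31: 01111111001100110100001101

01111111001100110100001101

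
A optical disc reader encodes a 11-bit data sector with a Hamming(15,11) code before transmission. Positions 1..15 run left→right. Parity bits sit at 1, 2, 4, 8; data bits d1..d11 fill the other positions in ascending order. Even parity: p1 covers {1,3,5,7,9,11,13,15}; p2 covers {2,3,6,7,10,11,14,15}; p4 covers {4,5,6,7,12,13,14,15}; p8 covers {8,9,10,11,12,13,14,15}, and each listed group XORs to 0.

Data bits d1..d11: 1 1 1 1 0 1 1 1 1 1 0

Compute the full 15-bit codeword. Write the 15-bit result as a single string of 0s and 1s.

101011110111110

Place data at non-parity positions: p1 p2 1 p4 1 1 1 p8 0 1 1 1 1 1 0
p1 (pos 1,3,5,7,9,11,13,15): XOR of data positions = 1⊕1⊕1⊕0⊕1⊕1⊕0 = 1
p2 (pos 2,3,6,7,10,11,14,15): XOR of data positions = 1⊕1⊕1⊕1⊕1⊕1⊕0 = 0
p4 (pos 4,5,6,7,12,13,14,15): XOR of data positions = 1⊕1⊕1⊕1⊕1⊕1⊕0 = 0
p8 (pos 8,9,10,11,12,13,14,15): XOR of data positions = 0⊕1⊕1⊕1⊕1⊕1⊕0 = 1
Codeword: 101011110111110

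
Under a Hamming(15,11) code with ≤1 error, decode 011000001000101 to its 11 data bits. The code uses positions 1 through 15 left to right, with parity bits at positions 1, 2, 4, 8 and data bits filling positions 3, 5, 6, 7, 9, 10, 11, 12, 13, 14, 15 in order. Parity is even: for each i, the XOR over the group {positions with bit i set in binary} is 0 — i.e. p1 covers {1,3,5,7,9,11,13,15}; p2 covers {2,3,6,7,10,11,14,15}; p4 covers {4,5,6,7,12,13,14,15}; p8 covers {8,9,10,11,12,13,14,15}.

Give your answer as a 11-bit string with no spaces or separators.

10001100101

s1 (pos 1,3,5,7,9,11,13,15): 0⊕1⊕0⊕0⊕1⊕0⊕1⊕1 = 0
s2 (pos 2,3,6,7,10,11,14,15): 1⊕1⊕0⊕0⊕0⊕0⊕0⊕1 = 1
s4 (pos 4,5,6,7,12,13,14,15): 0⊕0⊕0⊕0⊕0⊕1⊕0⊕1 = 0
s8 (pos 8,9,10,11,12,13,14,15): 0⊕1⊕0⊕0⊕0⊕1⊕0⊕1 = 1
Syndrome s8…s1 = 1010 → error at position 10.
Flip position 10: 011000001000101 → 011000001100101
Read data bits from positions 3,5,6,7,9,10,11,12,13,14,15: 10001100101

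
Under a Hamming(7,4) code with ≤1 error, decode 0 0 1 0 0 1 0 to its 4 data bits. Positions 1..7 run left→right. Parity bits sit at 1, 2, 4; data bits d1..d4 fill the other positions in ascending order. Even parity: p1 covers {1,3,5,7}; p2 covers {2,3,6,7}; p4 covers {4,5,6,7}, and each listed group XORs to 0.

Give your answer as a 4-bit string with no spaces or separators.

1110

s1 (pos 1,3,5,7): 0⊕1⊕0⊕0 = 1
s2 (pos 2,3,6,7): 0⊕1⊕1⊕0 = 0
s4 (pos 4,5,6,7): 0⊕0⊕1⊕0 = 1
Syndrome s4…s1 = 101 → error at position 5.
Flip position 5: 0010010 → 0010110
Read data bits from positions 3,5,6,7: 1110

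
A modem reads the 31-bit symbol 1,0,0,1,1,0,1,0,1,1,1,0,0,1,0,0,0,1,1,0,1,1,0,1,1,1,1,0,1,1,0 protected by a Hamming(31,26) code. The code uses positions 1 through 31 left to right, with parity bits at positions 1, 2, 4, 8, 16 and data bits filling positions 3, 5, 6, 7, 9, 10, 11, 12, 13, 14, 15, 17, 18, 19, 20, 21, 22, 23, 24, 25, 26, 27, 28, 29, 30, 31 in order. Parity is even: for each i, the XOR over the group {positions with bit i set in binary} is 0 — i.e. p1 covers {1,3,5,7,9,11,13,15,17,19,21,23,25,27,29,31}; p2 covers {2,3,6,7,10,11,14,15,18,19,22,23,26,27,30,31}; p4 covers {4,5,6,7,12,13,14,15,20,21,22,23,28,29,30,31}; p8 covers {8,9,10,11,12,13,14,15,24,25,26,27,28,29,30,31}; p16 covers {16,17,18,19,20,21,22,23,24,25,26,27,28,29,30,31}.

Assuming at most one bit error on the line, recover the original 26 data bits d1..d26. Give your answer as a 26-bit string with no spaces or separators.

s1 (pos 1,3,5,7,9,11,13,15,17,19,21,23,25,27,29,31): 1⊕0⊕1⊕1⊕1⊕1⊕0⊕0⊕0⊕1⊕1⊕0⊕1⊕1⊕1⊕0 = 0
s2 (pos 2,3,6,7,10,11,14,15,18,19,22,23,26,27,30,31): 0⊕0⊕0⊕1⊕1⊕1⊕1⊕0⊕1⊕1⊕1⊕0⊕1⊕1⊕1⊕0 = 0
s4 (pos 4,5,6,7,12,13,14,15,20,21,22,23,28,29,30,31): 1⊕1⊕0⊕1⊕0⊕0⊕1⊕0⊕0⊕1⊕1⊕0⊕0⊕1⊕1⊕0 = 0
s8 (pos 8,9,10,11,12,13,14,15,24,25,26,27,28,29,30,31): 0⊕1⊕1⊕1⊕0⊕0⊕1⊕0⊕1⊕1⊕1⊕1⊕0⊕1⊕1⊕0 = 0
s16 (pos 16,17,18,19,20,21,22,23,24,25,26,27,28,29,30,31): 0⊕0⊕1⊕1⊕0⊕1⊕1⊕0⊕1⊕1⊕1⊕1⊕0⊕1⊕1⊕0 = 0
Syndrome s16…s1 = 00000 → no error.
Read data bits from positions 3,5,6,7,9,10,11,12,13,14,15,17,18,19,20,21,22,23,24,25,26,27,28,29,30,31: 01011110010011011011110110

01011110010011011011110110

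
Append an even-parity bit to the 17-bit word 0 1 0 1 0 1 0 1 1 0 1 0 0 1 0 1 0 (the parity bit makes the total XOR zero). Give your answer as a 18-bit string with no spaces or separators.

010101011010010100

XOR of the 17 data bits: 0⊕1⊕0⊕1⊕0⊕1⊕0⊕1⊕1⊕0⊕1⊕0⊕0⊕1⊕0⊕1⊕0 = 0
Parity bit = 0 (so all 18 bits XOR to 0).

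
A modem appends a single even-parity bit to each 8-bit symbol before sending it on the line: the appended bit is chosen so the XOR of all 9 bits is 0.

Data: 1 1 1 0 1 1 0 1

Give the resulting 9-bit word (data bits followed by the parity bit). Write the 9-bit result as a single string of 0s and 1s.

XOR of the 8 data bits: 1⊕1⊕1⊕0⊕1⊕1⊕0⊕1 = 0
Parity bit = 0 (so all 9 bits XOR to 0).

111011010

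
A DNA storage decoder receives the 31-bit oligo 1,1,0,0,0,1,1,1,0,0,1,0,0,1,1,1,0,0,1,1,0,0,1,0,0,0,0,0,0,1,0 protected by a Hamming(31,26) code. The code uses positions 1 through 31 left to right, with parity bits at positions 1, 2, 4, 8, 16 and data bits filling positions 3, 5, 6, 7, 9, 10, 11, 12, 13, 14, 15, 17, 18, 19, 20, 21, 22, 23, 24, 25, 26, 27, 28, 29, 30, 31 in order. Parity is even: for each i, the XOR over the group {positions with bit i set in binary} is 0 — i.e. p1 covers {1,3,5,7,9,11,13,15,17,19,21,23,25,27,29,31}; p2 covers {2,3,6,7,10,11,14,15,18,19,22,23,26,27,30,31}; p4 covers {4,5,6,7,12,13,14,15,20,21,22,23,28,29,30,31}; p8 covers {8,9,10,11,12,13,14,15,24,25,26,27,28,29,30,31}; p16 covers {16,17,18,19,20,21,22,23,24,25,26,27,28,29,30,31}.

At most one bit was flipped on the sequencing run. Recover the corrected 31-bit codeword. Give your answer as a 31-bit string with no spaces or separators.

1100011100100111001100100000000

s1 (pos 1,3,5,7,9,11,13,15,17,19,21,23,25,27,29,31): 1⊕0⊕0⊕1⊕0⊕1⊕0⊕1⊕0⊕1⊕0⊕1⊕0⊕0⊕0⊕0 = 0
s2 (pos 2,3,6,7,10,11,14,15,18,19,22,23,26,27,30,31): 1⊕0⊕1⊕1⊕0⊕1⊕1⊕1⊕0⊕1⊕0⊕1⊕0⊕0⊕1⊕0 = 1
s4 (pos 4,5,6,7,12,13,14,15,20,21,22,23,28,29,30,31): 0⊕0⊕1⊕1⊕0⊕0⊕1⊕1⊕1⊕0⊕0⊕1⊕0⊕0⊕1⊕0 = 1
s8 (pos 8,9,10,11,12,13,14,15,24,25,26,27,28,29,30,31): 1⊕0⊕0⊕1⊕0⊕0⊕1⊕1⊕0⊕0⊕0⊕0⊕0⊕0⊕1⊕0 = 1
s16 (pos 16,17,18,19,20,21,22,23,24,25,26,27,28,29,30,31): 1⊕0⊕0⊕1⊕1⊕0⊕0⊕1⊕0⊕0⊕0⊕0⊕0⊕0⊕1⊕0 = 1
Syndrome s16…s1 = 11110 → error at position 30.
Flip position 30: 1100011100100111001100100000010 → 1100011100100111001100100000000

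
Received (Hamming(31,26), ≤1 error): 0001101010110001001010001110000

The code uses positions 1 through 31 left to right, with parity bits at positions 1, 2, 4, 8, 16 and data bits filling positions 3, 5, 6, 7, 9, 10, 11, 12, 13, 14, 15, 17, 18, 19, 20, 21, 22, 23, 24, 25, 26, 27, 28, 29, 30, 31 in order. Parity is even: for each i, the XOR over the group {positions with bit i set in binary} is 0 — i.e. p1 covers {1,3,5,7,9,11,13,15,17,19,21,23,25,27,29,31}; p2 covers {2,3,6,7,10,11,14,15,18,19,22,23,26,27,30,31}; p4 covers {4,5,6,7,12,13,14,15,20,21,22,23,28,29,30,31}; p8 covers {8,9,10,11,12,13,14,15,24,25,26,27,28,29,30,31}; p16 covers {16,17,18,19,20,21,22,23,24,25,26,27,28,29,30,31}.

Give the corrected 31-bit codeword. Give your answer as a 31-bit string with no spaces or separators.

s1 (pos 1,3,5,7,9,11,13,15,17,19,21,23,25,27,29,31): 0⊕0⊕1⊕1⊕1⊕1⊕0⊕0⊕0⊕1⊕1⊕0⊕1⊕1⊕0⊕0 = 0
s2 (pos 2,3,6,7,10,11,14,15,18,19,22,23,26,27,30,31): 0⊕0⊕0⊕1⊕0⊕1⊕0⊕0⊕0⊕1⊕0⊕0⊕1⊕1⊕0⊕0 = 1
s4 (pos 4,5,6,7,12,13,14,15,20,21,22,23,28,29,30,31): 1⊕1⊕0⊕1⊕1⊕0⊕0⊕0⊕0⊕1⊕0⊕0⊕0⊕0⊕0⊕0 = 1
s8 (pos 8,9,10,11,12,13,14,15,24,25,26,27,28,29,30,31): 0⊕1⊕0⊕1⊕1⊕0⊕0⊕0⊕0⊕1⊕1⊕1⊕0⊕0⊕0⊕0 = 0
s16 (pos 16,17,18,19,20,21,22,23,24,25,26,27,28,29,30,31): 1⊕0⊕0⊕1⊕0⊕1⊕0⊕0⊕0⊕1⊕1⊕1⊕0⊕0⊕0⊕0 = 0
Syndrome s16…s1 = 00110 → error at position 6.
Flip position 6: 0001101010110001001010001110000 → 0001111010110001001010001110000

0001111010110001001010001110000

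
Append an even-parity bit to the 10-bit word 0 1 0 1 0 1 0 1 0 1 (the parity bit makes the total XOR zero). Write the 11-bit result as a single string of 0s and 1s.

XOR of the 10 data bits: 0⊕1⊕0⊕1⊕0⊕1⊕0⊕1⊕0⊕1 = 1
Parity bit = 1 (so all 11 bits XOR to 0).

01010101011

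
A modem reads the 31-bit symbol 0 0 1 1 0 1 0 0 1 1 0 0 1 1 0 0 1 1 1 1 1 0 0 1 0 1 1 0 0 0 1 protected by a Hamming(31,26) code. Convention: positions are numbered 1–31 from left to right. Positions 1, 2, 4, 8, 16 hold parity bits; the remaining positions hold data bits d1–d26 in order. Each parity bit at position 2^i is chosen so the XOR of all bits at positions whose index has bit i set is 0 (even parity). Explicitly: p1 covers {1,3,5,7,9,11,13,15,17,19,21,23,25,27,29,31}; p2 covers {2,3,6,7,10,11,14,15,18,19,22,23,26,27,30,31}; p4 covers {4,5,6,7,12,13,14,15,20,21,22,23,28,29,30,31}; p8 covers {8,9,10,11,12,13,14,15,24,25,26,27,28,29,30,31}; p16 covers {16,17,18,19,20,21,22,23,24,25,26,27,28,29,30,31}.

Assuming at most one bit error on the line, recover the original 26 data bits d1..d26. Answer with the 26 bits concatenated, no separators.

s1 (pos 1,3,5,7,9,11,13,15,17,19,21,23,25,27,29,31): 0⊕1⊕0⊕0⊕1⊕0⊕1⊕0⊕1⊕1⊕1⊕0⊕0⊕1⊕0⊕1 = 0
s2 (pos 2,3,6,7,10,11,14,15,18,19,22,23,26,27,30,31): 0⊕1⊕1⊕0⊕1⊕0⊕1⊕0⊕1⊕1⊕0⊕0⊕1⊕1⊕0⊕1 = 1
s4 (pos 4,5,6,7,12,13,14,15,20,21,22,23,28,29,30,31): 1⊕0⊕1⊕0⊕0⊕1⊕1⊕0⊕1⊕1⊕0⊕0⊕0⊕0⊕0⊕1 = 1
s8 (pos 8,9,10,11,12,13,14,15,24,25,26,27,28,29,30,31): 0⊕1⊕1⊕0⊕0⊕1⊕1⊕0⊕1⊕0⊕1⊕1⊕0⊕0⊕0⊕1 = 0
s16 (pos 16,17,18,19,20,21,22,23,24,25,26,27,28,29,30,31): 0⊕1⊕1⊕1⊕1⊕1⊕0⊕0⊕1⊕0⊕1⊕1⊕0⊕0⊕0⊕1 = 1
Syndrome s16…s1 = 10110 → error at position 22.
Flip position 22: 0011010011001100111110010110001 → 0011010011001100111111010110001
Read data bits from positions 3,5,6,7,9,10,11,12,13,14,15,17,18,19,20,21,22,23,24,25,26,27,28,29,30,31: 10101100110111111010110001

10101100110111111010110001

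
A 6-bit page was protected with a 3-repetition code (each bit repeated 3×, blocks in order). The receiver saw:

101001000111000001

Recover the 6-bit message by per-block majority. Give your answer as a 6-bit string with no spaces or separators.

Block 1 (101): 2 ones → 1
Block 2 (001): 1 one → 0
Block 3 (000): 0 ones → 0
Block 4 (111): 3 ones → 1
Block 5 (000): 0 ones → 0
Block 6 (001): 1 one → 0

100100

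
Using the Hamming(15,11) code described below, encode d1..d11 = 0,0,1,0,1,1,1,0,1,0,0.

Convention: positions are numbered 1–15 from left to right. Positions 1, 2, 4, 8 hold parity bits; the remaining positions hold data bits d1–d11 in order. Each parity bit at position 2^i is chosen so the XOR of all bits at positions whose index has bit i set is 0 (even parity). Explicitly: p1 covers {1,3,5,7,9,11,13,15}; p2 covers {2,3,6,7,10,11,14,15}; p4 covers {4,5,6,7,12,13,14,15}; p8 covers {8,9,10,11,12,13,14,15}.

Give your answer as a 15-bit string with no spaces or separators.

110001001110100

Place data at non-parity positions: p1 p2 0 p4 0 1 0 p8 1 1 1 0 1 0 0
p1 (pos 1,3,5,7,9,11,13,15): XOR of data positions = 0⊕0⊕0⊕1⊕1⊕1⊕0 = 1
p2 (pos 2,3,6,7,10,11,14,15): XOR of data positions = 0⊕1⊕0⊕1⊕1⊕0⊕0 = 1
p4 (pos 4,5,6,7,12,13,14,15): XOR of data positions = 0⊕1⊕0⊕0⊕1⊕0⊕0 = 0
p8 (pos 8,9,10,11,12,13,14,15): XOR of data positions = 1⊕1⊕1⊕0⊕1⊕0⊕0 = 0
Codeword: 110001001110100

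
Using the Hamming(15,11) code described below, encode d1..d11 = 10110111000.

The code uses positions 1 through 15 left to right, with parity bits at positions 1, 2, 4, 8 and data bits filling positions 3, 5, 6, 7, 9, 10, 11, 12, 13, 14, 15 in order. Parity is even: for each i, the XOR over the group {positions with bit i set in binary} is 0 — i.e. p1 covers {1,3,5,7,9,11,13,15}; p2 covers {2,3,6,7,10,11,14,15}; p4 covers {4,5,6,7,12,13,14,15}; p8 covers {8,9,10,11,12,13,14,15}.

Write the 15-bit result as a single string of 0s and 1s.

Place data at non-parity positions: p1 p2 1 p4 0 1 1 p8 0 1 1 1 0 0 0
p1 (pos 1,3,5,7,9,11,13,15): XOR of data positions = 1⊕0⊕1⊕0⊕1⊕0⊕0 = 1
p2 (pos 2,3,6,7,10,11,14,15): XOR of data positions = 1⊕1⊕1⊕1⊕1⊕0⊕0 = 1
p4 (pos 4,5,6,7,12,13,14,15): XOR of data positions = 0⊕1⊕1⊕1⊕0⊕0⊕0 = 1
p8 (pos 8,9,10,11,12,13,14,15): XOR of data positions = 0⊕1⊕1⊕1⊕0⊕0⊕0 = 1
Codeword: 111101110111000

111101110111000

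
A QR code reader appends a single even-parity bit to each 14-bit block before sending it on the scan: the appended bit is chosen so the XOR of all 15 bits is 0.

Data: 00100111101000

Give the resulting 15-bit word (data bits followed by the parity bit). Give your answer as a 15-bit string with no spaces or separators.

XOR of the 14 data bits: 0⊕0⊕1⊕0⊕0⊕1⊕1⊕1⊕1⊕0⊕1⊕0⊕0⊕0 = 0
Parity bit = 0 (so all 15 bits XOR to 0).

001001111010000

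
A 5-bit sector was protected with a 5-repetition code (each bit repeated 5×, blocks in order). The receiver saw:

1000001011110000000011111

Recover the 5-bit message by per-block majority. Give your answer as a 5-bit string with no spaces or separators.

01001

Block 1 (10000): 1 one → 0
Block 2 (01011): 3 ones → 1
Block 3 (11000): 2 ones → 0
Block 4 (00000): 0 ones → 0
Block 5 (11111): 5 ones → 1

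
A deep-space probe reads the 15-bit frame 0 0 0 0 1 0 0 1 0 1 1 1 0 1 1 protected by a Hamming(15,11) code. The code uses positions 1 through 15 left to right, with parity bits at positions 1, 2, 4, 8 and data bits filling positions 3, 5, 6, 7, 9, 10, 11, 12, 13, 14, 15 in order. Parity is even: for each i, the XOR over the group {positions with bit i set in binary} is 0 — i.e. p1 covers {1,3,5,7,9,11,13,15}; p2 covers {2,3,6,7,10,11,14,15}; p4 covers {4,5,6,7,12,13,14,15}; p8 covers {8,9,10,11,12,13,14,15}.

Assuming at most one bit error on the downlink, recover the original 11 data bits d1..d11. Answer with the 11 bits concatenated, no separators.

s1 (pos 1,3,5,7,9,11,13,15): 0⊕0⊕1⊕0⊕0⊕1⊕0⊕1 = 1
s2 (pos 2,3,6,7,10,11,14,15): 0⊕0⊕0⊕0⊕1⊕1⊕1⊕1 = 0
s4 (pos 4,5,6,7,12,13,14,15): 0⊕1⊕0⊕0⊕1⊕0⊕1⊕1 = 0
s8 (pos 8,9,10,11,12,13,14,15): 1⊕0⊕1⊕1⊕1⊕0⊕1⊕1 = 0
Syndrome s8…s1 = 0001 → error at position 1.
Flip position 1: 000010010111011 → 100010010111011
Read data bits from positions 3,5,6,7,9,10,11,12,13,14,15: 01000111011

01000111011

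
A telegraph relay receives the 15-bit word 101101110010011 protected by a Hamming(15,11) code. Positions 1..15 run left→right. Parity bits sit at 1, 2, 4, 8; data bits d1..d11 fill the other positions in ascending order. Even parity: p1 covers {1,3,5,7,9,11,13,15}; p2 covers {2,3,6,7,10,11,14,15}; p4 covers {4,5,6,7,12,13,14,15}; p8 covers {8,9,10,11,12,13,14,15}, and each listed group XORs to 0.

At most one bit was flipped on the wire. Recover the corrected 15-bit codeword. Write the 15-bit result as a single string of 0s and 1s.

101111110010011

s1 (pos 1,3,5,7,9,11,13,15): 1⊕1⊕0⊕1⊕0⊕1⊕0⊕1 = 1
s2 (pos 2,3,6,7,10,11,14,15): 0⊕1⊕1⊕1⊕0⊕1⊕1⊕1 = 0
s4 (pos 4,5,6,7,12,13,14,15): 1⊕0⊕1⊕1⊕0⊕0⊕1⊕1 = 1
s8 (pos 8,9,10,11,12,13,14,15): 1⊕0⊕0⊕1⊕0⊕0⊕1⊕1 = 0
Syndrome s8…s1 = 0101 → error at position 5.
Flip position 5: 101101110010011 → 101111110010011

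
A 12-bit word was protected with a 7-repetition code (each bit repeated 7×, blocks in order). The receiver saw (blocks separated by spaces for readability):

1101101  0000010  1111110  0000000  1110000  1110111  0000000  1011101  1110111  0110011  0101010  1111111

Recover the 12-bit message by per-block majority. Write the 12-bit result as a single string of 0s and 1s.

101001011101

Block 1 (1101101): 5 ones → 1
Block 2 (0000010): 1 one → 0
Block 3 (1111110): 6 ones → 1
Block 4 (0000000): 0 ones → 0
Block 5 (1110000): 3 ones → 0
Block 6 (1110111): 6 ones → 1
Block 7 (0000000): 0 ones → 0
Block 8 (1011101): 5 ones → 1
Block 9 (1110111): 6 ones → 1
Block 10 (0110011): 4 ones → 1
Block 11 (0101010): 3 ones → 0
Block 12 (1111111): 7 ones → 1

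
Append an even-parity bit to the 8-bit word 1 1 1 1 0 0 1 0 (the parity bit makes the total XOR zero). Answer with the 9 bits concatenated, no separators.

111100101

XOR of the 8 data bits: 1⊕1⊕1⊕1⊕0⊕0⊕1⊕0 = 1
Parity bit = 1 (so all 9 bits XOR to 0).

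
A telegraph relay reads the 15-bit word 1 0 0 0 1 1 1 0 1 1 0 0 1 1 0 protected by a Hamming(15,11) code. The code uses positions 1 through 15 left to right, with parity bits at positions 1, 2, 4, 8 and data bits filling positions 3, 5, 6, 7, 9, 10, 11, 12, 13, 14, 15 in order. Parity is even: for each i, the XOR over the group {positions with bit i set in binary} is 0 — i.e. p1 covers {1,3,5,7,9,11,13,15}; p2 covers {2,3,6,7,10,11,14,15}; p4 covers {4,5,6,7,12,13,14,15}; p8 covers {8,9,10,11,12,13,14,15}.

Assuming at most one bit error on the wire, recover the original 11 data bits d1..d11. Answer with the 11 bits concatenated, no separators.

00111100110

s1 (pos 1,3,5,7,9,11,13,15): 1⊕0⊕1⊕1⊕1⊕0⊕1⊕0 = 1
s2 (pos 2,3,6,7,10,11,14,15): 0⊕0⊕1⊕1⊕1⊕0⊕1⊕0 = 0
s4 (pos 4,5,6,7,12,13,14,15): 0⊕1⊕1⊕1⊕0⊕1⊕1⊕0 = 1
s8 (pos 8,9,10,11,12,13,14,15): 0⊕1⊕1⊕0⊕0⊕1⊕1⊕0 = 0
Syndrome s8…s1 = 0101 → error at position 5.
Flip position 5: 100011101100110 → 100001101100110
Read data bits from positions 3,5,6,7,9,10,11,12,13,14,15: 00111100110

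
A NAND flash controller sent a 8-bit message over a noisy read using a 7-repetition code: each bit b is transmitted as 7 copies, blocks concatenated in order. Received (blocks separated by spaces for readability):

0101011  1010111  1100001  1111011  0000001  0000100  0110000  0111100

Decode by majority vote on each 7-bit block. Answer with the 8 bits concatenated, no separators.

Block 1 (0101011): 4 ones → 1
Block 2 (1010111): 5 ones → 1
Block 3 (1100001): 3 ones → 0
Block 4 (1111011): 6 ones → 1
Block 5 (0000001): 1 one → 0
Block 6 (0000100): 1 one → 0
Block 7 (0110000): 2 ones → 0
Block 8 (0111100): 4 ones → 1

11010001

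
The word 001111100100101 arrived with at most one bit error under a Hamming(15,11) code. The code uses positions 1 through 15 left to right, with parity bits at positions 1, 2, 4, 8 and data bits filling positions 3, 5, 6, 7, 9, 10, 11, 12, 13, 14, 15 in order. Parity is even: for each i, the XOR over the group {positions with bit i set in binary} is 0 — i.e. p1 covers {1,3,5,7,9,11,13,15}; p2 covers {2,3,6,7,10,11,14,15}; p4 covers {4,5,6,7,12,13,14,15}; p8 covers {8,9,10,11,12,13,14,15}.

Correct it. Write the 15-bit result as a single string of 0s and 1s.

001111100110101

s1 (pos 1,3,5,7,9,11,13,15): 0⊕1⊕1⊕1⊕0⊕0⊕1⊕1 = 1
s2 (pos 2,3,6,7,10,11,14,15): 0⊕1⊕1⊕1⊕1⊕0⊕0⊕1 = 1
s4 (pos 4,5,6,7,12,13,14,15): 1⊕1⊕1⊕1⊕0⊕1⊕0⊕1 = 0
s8 (pos 8,9,10,11,12,13,14,15): 0⊕0⊕1⊕0⊕0⊕1⊕0⊕1 = 1
Syndrome s8…s1 = 1011 → error at position 11.
Flip position 11: 001111100100101 → 001111100110101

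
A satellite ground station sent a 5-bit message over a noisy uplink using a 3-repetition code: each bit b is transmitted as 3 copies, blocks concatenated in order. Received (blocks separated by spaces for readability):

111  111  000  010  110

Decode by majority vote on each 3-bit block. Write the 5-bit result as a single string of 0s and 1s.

11001

Block 1 (111): 3 ones → 1
Block 2 (111): 3 ones → 1
Block 3 (000): 0 ones → 0
Block 4 (010): 1 one → 0
Block 5 (110): 2 ones → 1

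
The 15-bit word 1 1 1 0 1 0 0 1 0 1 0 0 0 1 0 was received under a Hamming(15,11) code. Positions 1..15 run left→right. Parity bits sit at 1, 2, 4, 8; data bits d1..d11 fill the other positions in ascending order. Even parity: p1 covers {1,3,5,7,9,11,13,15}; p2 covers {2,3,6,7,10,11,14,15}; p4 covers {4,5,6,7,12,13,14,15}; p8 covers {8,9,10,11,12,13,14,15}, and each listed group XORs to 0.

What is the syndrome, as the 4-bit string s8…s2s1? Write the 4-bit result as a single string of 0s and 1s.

s1 (pos 1,3,5,7,9,11,13,15): 1⊕1⊕1⊕0⊕0⊕0⊕0⊕0 = 1
s2 (pos 2,3,6,7,10,11,14,15): 1⊕1⊕0⊕0⊕1⊕0⊕1⊕0 = 0
s4 (pos 4,5,6,7,12,13,14,15): 0⊕1⊕0⊕0⊕0⊕0⊕1⊕0 = 0
s8 (pos 8,9,10,11,12,13,14,15): 1⊕0⊕1⊕0⊕0⊕0⊕1⊕0 = 1
Syndrome s8…s1 = 1001 → error at position 9.

1001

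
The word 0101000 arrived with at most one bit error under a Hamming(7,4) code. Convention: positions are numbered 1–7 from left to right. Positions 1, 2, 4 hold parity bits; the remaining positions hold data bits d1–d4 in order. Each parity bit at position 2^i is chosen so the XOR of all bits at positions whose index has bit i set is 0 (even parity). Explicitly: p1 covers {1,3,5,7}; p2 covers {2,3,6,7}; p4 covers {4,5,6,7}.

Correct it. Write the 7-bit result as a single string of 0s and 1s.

s1 (pos 1,3,5,7): 0⊕0⊕0⊕0 = 0
s2 (pos 2,3,6,7): 1⊕0⊕0⊕0 = 1
s4 (pos 4,5,6,7): 1⊕0⊕0⊕0 = 1
Syndrome s4…s1 = 110 → error at position 6.
Flip position 6: 0101000 → 0101010

0101010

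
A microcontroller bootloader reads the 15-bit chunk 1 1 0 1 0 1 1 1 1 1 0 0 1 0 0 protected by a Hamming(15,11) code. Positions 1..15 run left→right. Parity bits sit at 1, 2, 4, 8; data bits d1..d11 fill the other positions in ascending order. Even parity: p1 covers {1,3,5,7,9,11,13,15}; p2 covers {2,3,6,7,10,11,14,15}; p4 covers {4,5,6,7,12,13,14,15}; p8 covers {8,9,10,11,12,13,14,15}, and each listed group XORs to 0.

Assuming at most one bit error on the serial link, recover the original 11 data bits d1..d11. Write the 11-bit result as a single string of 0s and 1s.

s1 (pos 1,3,5,7,9,11,13,15): 1⊕0⊕0⊕1⊕1⊕0⊕1⊕0 = 0
s2 (pos 2,3,6,7,10,11,14,15): 1⊕0⊕1⊕1⊕1⊕0⊕0⊕0 = 0
s4 (pos 4,5,6,7,12,13,14,15): 1⊕0⊕1⊕1⊕0⊕1⊕0⊕0 = 0
s8 (pos 8,9,10,11,12,13,14,15): 1⊕1⊕1⊕0⊕0⊕1⊕0⊕0 = 0
Syndrome s8…s1 = 0000 → no error.
Read data bits from positions 3,5,6,7,9,10,11,12,13,14,15: 00111100100

00111100100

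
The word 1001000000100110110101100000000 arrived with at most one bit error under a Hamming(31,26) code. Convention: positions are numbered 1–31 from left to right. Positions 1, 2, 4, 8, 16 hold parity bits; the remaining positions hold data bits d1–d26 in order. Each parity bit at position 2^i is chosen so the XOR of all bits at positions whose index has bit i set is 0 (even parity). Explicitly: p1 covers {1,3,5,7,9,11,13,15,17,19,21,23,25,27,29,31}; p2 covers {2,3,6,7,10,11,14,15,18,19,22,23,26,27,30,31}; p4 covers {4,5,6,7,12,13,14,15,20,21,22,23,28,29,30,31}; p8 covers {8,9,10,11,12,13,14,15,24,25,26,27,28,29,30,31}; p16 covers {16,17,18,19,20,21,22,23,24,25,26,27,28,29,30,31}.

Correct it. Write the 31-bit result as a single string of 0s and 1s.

s1 (pos 1,3,5,7,9,11,13,15,17,19,21,23,25,27,29,31): 1⊕0⊕0⊕0⊕0⊕1⊕0⊕1⊕1⊕0⊕0⊕1⊕0⊕0⊕0⊕0 = 1
s2 (pos 2,3,6,7,10,11,14,15,18,19,22,23,26,27,30,31): 0⊕0⊕0⊕0⊕0⊕1⊕1⊕1⊕1⊕0⊕1⊕1⊕0⊕0⊕0⊕0 = 0
s4 (pos 4,5,6,7,12,13,14,15,20,21,22,23,28,29,30,31): 1⊕0⊕0⊕0⊕0⊕0⊕1⊕1⊕1⊕0⊕1⊕1⊕0⊕0⊕0⊕0 = 0
s8 (pos 8,9,10,11,12,13,14,15,24,25,26,27,28,29,30,31): 0⊕0⊕0⊕1⊕0⊕0⊕1⊕1⊕0⊕0⊕0⊕0⊕0⊕0⊕0⊕0 = 1
s16 (pos 16,17,18,19,20,21,22,23,24,25,26,27,28,29,30,31): 0⊕1⊕1⊕0⊕1⊕0⊕1⊕1⊕0⊕0⊕0⊕0⊕0⊕0⊕0⊕0 = 1
Syndrome s16…s1 = 11001 → error at position 25.
Flip position 25: 1001000000100110110101100000000 → 1001000000100110110101101000000

1001000000100110110101101000000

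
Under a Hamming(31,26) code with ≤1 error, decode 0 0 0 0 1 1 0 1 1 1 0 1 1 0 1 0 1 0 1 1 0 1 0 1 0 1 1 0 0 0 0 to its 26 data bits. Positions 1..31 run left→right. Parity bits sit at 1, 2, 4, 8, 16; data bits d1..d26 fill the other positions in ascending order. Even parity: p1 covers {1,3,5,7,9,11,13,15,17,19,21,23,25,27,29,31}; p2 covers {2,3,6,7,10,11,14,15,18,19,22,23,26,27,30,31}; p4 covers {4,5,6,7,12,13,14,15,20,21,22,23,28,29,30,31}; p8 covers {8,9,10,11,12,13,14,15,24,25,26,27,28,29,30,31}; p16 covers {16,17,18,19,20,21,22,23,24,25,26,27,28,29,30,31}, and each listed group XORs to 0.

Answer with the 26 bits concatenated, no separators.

01101101101101101010110001

s1 (pos 1,3,5,7,9,11,13,15,17,19,21,23,25,27,29,31): 0⊕0⊕1⊕0⊕1⊕0⊕1⊕1⊕1⊕1⊕0⊕0⊕0⊕1⊕0⊕0 = 1
s2 (pos 2,3,6,7,10,11,14,15,18,19,22,23,26,27,30,31): 0⊕0⊕1⊕0⊕1⊕0⊕0⊕1⊕0⊕1⊕1⊕0⊕1⊕1⊕0⊕0 = 1
s4 (pos 4,5,6,7,12,13,14,15,20,21,22,23,28,29,30,31): 0⊕1⊕1⊕0⊕1⊕1⊕0⊕1⊕1⊕0⊕1⊕0⊕0⊕0⊕0⊕0 = 1
s8 (pos 8,9,10,11,12,13,14,15,24,25,26,27,28,29,30,31): 1⊕1⊕1⊕0⊕1⊕1⊕0⊕1⊕1⊕0⊕1⊕1⊕0⊕0⊕0⊕0 = 1
s16 (pos 16,17,18,19,20,21,22,23,24,25,26,27,28,29,30,31): 0⊕1⊕0⊕1⊕1⊕0⊕1⊕0⊕1⊕0⊕1⊕1⊕0⊕0⊕0⊕0 = 1
Syndrome s16…s1 = 11111 → error at position 31.
Flip position 31: 0000110111011010101101010110000 → 0000110111011010101101010110001
Read data bits from positions 3,5,6,7,9,10,11,12,13,14,15,17,18,19,20,21,22,23,24,25,26,27,28,29,30,31: 01101101101101101010110001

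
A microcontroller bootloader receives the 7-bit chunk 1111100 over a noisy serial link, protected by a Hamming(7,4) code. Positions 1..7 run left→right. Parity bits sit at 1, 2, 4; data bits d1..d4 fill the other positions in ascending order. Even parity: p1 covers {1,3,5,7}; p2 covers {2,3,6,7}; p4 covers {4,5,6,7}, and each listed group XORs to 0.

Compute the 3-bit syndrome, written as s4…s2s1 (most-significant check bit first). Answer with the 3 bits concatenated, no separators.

s1 (pos 1,3,5,7): 1⊕1⊕1⊕0 = 1
s2 (pos 2,3,6,7): 1⊕1⊕0⊕0 = 0
s4 (pos 4,5,6,7): 1⊕1⊕0⊕0 = 0
Syndrome s4…s1 = 001 → error at position 1.

001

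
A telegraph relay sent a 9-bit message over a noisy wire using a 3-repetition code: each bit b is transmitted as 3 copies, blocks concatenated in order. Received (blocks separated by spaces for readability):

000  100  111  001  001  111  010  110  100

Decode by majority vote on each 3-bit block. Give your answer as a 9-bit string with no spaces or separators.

001001010

Block 1 (000): 0 ones → 0
Block 2 (100): 1 one → 0
Block 3 (111): 3 ones → 1
Block 4 (001): 1 one → 0
Block 5 (001): 1 one → 0
Block 6 (111): 3 ones → 1
Block 7 (010): 1 one → 0
Block 8 (110): 2 ones → 1
Block 9 (100): 1 one → 0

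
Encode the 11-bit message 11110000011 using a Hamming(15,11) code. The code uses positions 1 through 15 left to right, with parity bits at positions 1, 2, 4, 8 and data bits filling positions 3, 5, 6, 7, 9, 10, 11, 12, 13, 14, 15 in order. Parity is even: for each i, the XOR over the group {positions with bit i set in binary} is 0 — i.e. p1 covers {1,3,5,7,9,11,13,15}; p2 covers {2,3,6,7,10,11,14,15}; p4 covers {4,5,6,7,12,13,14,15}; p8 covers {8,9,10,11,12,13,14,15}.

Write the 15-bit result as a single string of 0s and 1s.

011111100000011

Place data at non-parity positions: p1 p2 1 p4 1 1 1 p8 0 0 0 0 0 1 1
p1 (pos 1,3,5,7,9,11,13,15): XOR of data positions = 1⊕1⊕1⊕0⊕0⊕0⊕1 = 0
p2 (pos 2,3,6,7,10,11,14,15): XOR of data positions = 1⊕1⊕1⊕0⊕0⊕1⊕1 = 1
p4 (pos 4,5,6,7,12,13,14,15): XOR of data positions = 1⊕1⊕1⊕0⊕0⊕1⊕1 = 1
p8 (pos 8,9,10,11,12,13,14,15): XOR of data positions = 0⊕0⊕0⊕0⊕0⊕1⊕1 = 0
Codeword: 011111100000011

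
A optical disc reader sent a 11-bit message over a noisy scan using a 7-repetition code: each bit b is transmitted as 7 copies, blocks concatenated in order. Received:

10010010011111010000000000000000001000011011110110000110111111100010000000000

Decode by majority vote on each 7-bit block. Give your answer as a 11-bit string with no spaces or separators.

Block 1 (1001001): 3 ones → 0
Block 2 (0011111): 5 ones → 1
Block 3 (0100000): 1 one → 0
Block 4 (0000000): 0 ones → 0
Block 5 (0000001): 1 one → 0
Block 6 (0000110): 2 ones → 0
Block 7 (1111011): 6 ones → 1
Block 8 (0000110): 2 ones → 0
Block 9 (1111111): 7 ones → 1
Block 10 (0001000): 1 one → 0
Block 11 (0000000): 0 ones → 0

01000010100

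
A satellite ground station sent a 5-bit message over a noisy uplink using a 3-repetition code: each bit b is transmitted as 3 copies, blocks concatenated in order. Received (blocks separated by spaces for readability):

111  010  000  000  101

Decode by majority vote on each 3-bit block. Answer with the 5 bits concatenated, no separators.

Block 1 (111): 3 ones → 1
Block 2 (010): 1 one → 0
Block 3 (000): 0 ones → 0
Block 4 (000): 0 ones → 0
Block 5 (101): 2 ones → 1

10001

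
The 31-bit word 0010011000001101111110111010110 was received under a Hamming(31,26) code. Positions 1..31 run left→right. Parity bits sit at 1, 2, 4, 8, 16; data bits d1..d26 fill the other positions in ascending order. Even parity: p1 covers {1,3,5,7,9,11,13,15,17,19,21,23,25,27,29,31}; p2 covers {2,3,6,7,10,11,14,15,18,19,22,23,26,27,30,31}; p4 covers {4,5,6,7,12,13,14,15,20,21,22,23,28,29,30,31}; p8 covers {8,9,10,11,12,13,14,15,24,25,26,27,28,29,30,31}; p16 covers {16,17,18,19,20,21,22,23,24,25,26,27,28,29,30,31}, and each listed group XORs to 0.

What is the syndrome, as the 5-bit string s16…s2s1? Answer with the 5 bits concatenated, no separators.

01110

s1 (pos 1,3,5,7,9,11,13,15,17,19,21,23,25,27,29,31): 0⊕1⊕0⊕1⊕0⊕0⊕1⊕0⊕1⊕1⊕1⊕1⊕1⊕1⊕1⊕0 = 0
s2 (pos 2,3,6,7,10,11,14,15,18,19,22,23,26,27,30,31): 0⊕1⊕1⊕1⊕0⊕0⊕1⊕0⊕1⊕1⊕0⊕1⊕0⊕1⊕1⊕0 = 1
s4 (pos 4,5,6,7,12,13,14,15,20,21,22,23,28,29,30,31): 0⊕0⊕1⊕1⊕0⊕1⊕1⊕0⊕1⊕1⊕0⊕1⊕0⊕1⊕1⊕0 = 1
s8 (pos 8,9,10,11,12,13,14,15,24,25,26,27,28,29,30,31): 0⊕0⊕0⊕0⊕0⊕1⊕1⊕0⊕1⊕1⊕0⊕1⊕0⊕1⊕1⊕0 = 1
s16 (pos 16,17,18,19,20,21,22,23,24,25,26,27,28,29,30,31): 1⊕1⊕1⊕1⊕1⊕1⊕0⊕1⊕1⊕1⊕0⊕1⊕0⊕1⊕1⊕0 = 0
Syndrome s16…s1 = 01110 → error at position 14.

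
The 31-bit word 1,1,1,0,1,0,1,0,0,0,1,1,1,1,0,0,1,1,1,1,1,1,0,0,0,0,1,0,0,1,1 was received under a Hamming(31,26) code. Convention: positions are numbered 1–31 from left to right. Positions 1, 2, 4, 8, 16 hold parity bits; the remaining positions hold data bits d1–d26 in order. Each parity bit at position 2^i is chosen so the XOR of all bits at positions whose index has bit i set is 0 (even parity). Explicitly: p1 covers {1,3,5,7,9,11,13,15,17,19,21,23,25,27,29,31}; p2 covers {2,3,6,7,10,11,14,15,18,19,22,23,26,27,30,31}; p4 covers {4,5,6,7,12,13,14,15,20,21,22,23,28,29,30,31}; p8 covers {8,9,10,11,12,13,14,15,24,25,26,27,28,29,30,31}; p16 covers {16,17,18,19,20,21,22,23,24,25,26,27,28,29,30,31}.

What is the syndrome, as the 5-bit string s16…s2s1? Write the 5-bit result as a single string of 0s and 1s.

11011

s1 (pos 1,3,5,7,9,11,13,15,17,19,21,23,25,27,29,31): 1⊕1⊕1⊕1⊕0⊕1⊕1⊕0⊕1⊕1⊕1⊕0⊕0⊕1⊕0⊕1 = 1
s2 (pos 2,3,6,7,10,11,14,15,18,19,22,23,26,27,30,31): 1⊕1⊕0⊕1⊕0⊕1⊕1⊕0⊕1⊕1⊕1⊕0⊕0⊕1⊕1⊕1 = 1
s4 (pos 4,5,6,7,12,13,14,15,20,21,22,23,28,29,30,31): 0⊕1⊕0⊕1⊕1⊕1⊕1⊕0⊕1⊕1⊕1⊕0⊕0⊕0⊕1⊕1 = 0
s8 (pos 8,9,10,11,12,13,14,15,24,25,26,27,28,29,30,31): 0⊕0⊕0⊕1⊕1⊕1⊕1⊕0⊕0⊕0⊕0⊕1⊕0⊕0⊕1⊕1 = 1
s16 (pos 16,17,18,19,20,21,22,23,24,25,26,27,28,29,30,31): 0⊕1⊕1⊕1⊕1⊕1⊕1⊕0⊕0⊕0⊕0⊕1⊕0⊕0⊕1⊕1 = 1
Syndrome s16…s1 = 11011 → error at position 27.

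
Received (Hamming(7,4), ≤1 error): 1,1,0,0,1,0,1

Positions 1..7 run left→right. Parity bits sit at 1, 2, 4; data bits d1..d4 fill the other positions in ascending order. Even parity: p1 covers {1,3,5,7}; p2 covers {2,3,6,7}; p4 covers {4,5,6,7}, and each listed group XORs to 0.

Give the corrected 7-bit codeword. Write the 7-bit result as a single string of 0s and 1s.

s1 (pos 1,3,5,7): 1⊕0⊕1⊕1 = 1
s2 (pos 2,3,6,7): 1⊕0⊕0⊕1 = 0
s4 (pos 4,5,6,7): 0⊕1⊕0⊕1 = 0
Syndrome s4…s1 = 001 → error at position 1.
Flip position 1: 1100101 → 0100101

0100101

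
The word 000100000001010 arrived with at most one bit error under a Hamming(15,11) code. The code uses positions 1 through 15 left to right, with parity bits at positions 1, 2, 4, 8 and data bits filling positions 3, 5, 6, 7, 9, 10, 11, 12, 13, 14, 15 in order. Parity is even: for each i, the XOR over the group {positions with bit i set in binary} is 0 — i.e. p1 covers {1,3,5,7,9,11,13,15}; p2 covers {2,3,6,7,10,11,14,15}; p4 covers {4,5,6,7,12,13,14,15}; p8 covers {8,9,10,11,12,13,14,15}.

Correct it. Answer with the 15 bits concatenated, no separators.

s1 (pos 1,3,5,7,9,11,13,15): 0⊕0⊕0⊕0⊕0⊕0⊕0⊕0 = 0
s2 (pos 2,3,6,7,10,11,14,15): 0⊕0⊕0⊕0⊕0⊕0⊕1⊕0 = 1
s4 (pos 4,5,6,7,12,13,14,15): 1⊕0⊕0⊕0⊕1⊕0⊕1⊕0 = 1
s8 (pos 8,9,10,11,12,13,14,15): 0⊕0⊕0⊕0⊕1⊕0⊕1⊕0 = 0
Syndrome s8…s1 = 0110 → error at position 6.
Flip position 6: 000100000001010 → 000101000001010

000101000001010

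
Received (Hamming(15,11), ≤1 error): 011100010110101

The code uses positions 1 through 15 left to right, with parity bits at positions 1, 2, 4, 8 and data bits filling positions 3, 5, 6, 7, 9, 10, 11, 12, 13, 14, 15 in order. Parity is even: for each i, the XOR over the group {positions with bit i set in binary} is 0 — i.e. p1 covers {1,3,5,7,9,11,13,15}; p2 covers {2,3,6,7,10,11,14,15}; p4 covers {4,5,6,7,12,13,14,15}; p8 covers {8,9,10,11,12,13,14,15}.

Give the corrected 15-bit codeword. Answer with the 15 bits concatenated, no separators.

011100010110111

s1 (pos 1,3,5,7,9,11,13,15): 0⊕1⊕0⊕0⊕0⊕1⊕1⊕1 = 0
s2 (pos 2,3,6,7,10,11,14,15): 1⊕1⊕0⊕0⊕1⊕1⊕0⊕1 = 1
s4 (pos 4,5,6,7,12,13,14,15): 1⊕0⊕0⊕0⊕0⊕1⊕0⊕1 = 1
s8 (pos 8,9,10,11,12,13,14,15): 1⊕0⊕1⊕1⊕0⊕1⊕0⊕1 = 1
Syndrome s8…s1 = 1110 → error at position 14.
Flip position 14: 011100010110101 → 011100010110111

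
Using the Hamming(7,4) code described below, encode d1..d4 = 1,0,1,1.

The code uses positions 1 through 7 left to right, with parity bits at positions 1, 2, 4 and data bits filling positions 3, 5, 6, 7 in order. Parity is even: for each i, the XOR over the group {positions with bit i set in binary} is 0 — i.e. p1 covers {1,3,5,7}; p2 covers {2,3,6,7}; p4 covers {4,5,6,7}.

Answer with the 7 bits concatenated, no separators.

0110011

Place data at non-parity positions: p1 p2 1 p4 0 1 1
p1 (pos 1,3,5,7): XOR of data positions = 1⊕0⊕1 = 0
p2 (pos 2,3,6,7): XOR of data positions = 1⊕1⊕1 = 1
p4 (pos 4,5,6,7): XOR of data positions = 0⊕1⊕1 = 0
Codeword: 0110011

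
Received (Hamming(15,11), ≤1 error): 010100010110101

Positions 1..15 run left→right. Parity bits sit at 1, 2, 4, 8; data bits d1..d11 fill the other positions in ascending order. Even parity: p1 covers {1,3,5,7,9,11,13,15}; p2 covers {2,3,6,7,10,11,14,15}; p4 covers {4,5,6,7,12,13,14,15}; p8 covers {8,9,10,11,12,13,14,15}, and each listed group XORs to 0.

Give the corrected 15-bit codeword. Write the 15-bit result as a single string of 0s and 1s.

s1 (pos 1,3,5,7,9,11,13,15): 0⊕0⊕0⊕0⊕0⊕1⊕1⊕1 = 1
s2 (pos 2,3,6,7,10,11,14,15): 1⊕0⊕0⊕0⊕1⊕1⊕0⊕1 = 0
s4 (pos 4,5,6,7,12,13,14,15): 1⊕0⊕0⊕0⊕0⊕1⊕0⊕1 = 1
s8 (pos 8,9,10,11,12,13,14,15): 1⊕0⊕1⊕1⊕0⊕1⊕0⊕1 = 1
Syndrome s8…s1 = 1101 → error at position 13.
Flip position 13: 010100010110101 → 010100010110001

010100010110001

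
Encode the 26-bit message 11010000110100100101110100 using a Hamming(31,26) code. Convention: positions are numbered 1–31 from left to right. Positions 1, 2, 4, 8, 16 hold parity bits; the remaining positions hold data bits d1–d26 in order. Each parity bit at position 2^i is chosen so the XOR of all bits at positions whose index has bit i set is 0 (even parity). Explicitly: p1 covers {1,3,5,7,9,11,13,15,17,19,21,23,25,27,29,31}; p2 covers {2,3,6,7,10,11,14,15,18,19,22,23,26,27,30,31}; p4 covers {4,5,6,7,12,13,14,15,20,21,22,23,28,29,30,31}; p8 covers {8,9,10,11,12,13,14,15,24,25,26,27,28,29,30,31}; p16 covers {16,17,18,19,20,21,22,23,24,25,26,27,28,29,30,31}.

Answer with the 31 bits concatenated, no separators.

1011101000001101100100101110100

Place data at non-parity positions: p1 p2 1 p4 1 0 1 p8 0 0 0 0 1 1 0 p16 1 0 0 1 0 0 1 0 1 1 1 0 1 0 0
p1 (pos 1,3,5,7,9,11,13,15,17,19,21,23,25,27,29,31): XOR of data positions = 1⊕1⊕1⊕0⊕0⊕1⊕0⊕1⊕0⊕0⊕1⊕1⊕1⊕1⊕0 = 1
p2 (pos 2,3,6,7,10,11,14,15,18,19,22,23,26,27,30,31): XOR of data positions = 1⊕0⊕1⊕0⊕0⊕1⊕0⊕0⊕0⊕0⊕1⊕1⊕1⊕0⊕0 = 0
p4 (pos 4,5,6,7,12,13,14,15,20,21,22,23,28,29,30,31): XOR of data positions = 1⊕0⊕1⊕0⊕1⊕1⊕0⊕1⊕0⊕0⊕1⊕0⊕1⊕0⊕0 = 1
p8 (pos 8,9,10,11,12,13,14,15,24,25,26,27,28,29,30,31): XOR of data positions = 0⊕0⊕0⊕0⊕1⊕1⊕0⊕0⊕1⊕1⊕1⊕0⊕1⊕0⊕0 = 0
p16 (pos 16,17,18,19,20,21,22,23,24,25,26,27,28,29,30,31): XOR of data positions = 1⊕0⊕0⊕1⊕0⊕0⊕1⊕0⊕1⊕1⊕1⊕0⊕1⊕0⊕0 = 1
Codeword: 1011101000001101100100101110100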